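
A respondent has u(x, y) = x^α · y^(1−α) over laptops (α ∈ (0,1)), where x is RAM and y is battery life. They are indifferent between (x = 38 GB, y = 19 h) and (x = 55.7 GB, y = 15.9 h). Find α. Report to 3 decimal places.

Indifference: 38^α · 19^(1−α) = 55.7^α · 15.9^(1−α).
(38/55.7)^α = (15.9/19)^(1−α); take logs: α·ln(38/55.7) = (1−α)·ln(15.9/19), i.e. α·-0.382394 = (1−α)·-0.178120.
Thus α·(-0.560514) = -0.178120, so α = -0.178120/-0.560514 ≈ 0.318.

α ≈ 0.318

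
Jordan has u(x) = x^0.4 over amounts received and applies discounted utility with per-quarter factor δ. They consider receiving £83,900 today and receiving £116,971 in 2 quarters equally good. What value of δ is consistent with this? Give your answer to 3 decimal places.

δ ≈ 0.936

Indifference means u(83900) = δ^2 · u(116971), so δ^2 = u(83900)/u(116971).
With u(x) = x^0.4: δ^2 = 83900^0.4/116971^0.4 = (83900/116971)^0.4 = 0.87553.
So δ = 0.87553^(1/2) ≈ 0.936.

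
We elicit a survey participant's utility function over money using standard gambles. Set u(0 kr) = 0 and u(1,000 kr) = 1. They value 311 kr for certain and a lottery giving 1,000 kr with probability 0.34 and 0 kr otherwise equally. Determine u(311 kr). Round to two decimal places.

u(311 kr) equals the lottery's expected utility: 0.34·1 + 0.66·0 = 0.34.

0.34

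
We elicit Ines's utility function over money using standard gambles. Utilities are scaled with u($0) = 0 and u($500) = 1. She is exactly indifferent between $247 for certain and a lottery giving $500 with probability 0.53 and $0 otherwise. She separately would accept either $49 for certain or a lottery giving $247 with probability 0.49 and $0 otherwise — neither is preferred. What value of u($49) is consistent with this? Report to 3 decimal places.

0.260

From the first indifference, u($247) = 0.53·u($500) + 0.47·u($0) = 0.53·1 + 0.47·0 = 0.53.
The second indifference gives u($49) = 0.49·u($247) + 0.51·u($0) = 0.49·0.53 + 0.51·0.00 = 0.2597.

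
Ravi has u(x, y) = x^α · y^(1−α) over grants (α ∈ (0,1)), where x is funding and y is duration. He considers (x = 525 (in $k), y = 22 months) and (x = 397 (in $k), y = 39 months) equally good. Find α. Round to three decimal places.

α ≈ 0.672

Indifference: 525^α · 22^(1−α) = 397^α · 39^(1−α).
Taking logs: α·ln 525 + (1−α)·ln 22 = α·ln 397 + (1−α)·ln 39, i.e. α·0.279462 = (1−α)·0.572519.
With A = 0.279462 and B = 0.572519: α·A = (1−α)·B, so α = B/(A+B) = 0.572519/0.851981 ≈ 0.672.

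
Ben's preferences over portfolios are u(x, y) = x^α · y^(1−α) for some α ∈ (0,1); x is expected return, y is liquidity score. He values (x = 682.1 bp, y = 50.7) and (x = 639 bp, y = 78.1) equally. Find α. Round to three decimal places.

α ≈ 0.869

The Cobb–Douglas utilities coincide, so 682.1^α·50.7^(1−α) = 639^α·78.1^(1−α).
Taking logs: α·ln 682.1 + (1−α)·ln 50.7 = α·ln 639 + (1−α)·ln 78.1, i.e. α·0.065272 = (1−α)·0.432064.
With A = 0.065272 and B = 0.432064: α·A = (1−α)·B, so α = B/(A+B) = 0.432064/0.497336 ≈ 0.869.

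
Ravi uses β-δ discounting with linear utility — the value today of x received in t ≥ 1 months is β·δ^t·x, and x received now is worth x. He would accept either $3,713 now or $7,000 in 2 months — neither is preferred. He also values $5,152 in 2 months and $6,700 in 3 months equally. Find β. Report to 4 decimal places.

β ≈ 0.8971

From the later pair, β·δ^2·5152 = β·δ^3·6700; dividing through, δ = 5152/6700 = 0.76896.
The first indifference: 3713 = β·δ^2·7000, so β = 3713/(δ^2·7000) = 3713/(0.59129·7000) ≈ 0.8971.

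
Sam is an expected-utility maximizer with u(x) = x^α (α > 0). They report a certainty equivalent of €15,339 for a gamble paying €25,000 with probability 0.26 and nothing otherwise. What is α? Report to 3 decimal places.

α ≈ 2.758

The lottery's expected utility is 0.26·u(25000) + 0.74·u(0) = 0.26·25000^α (since u(0) = 0 for α > 0).
Equating: 15339^α = 0.26·25000^α, i.e. 0.6136^α = 0.26.
α = ln(0.26) / ln(15339/25000) = -1.347074/-0.488477 ≈ 2.758.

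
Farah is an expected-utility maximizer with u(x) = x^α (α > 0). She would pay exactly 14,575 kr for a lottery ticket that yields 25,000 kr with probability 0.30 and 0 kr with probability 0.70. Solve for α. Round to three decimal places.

Since u(0) = 0, the lottery's EU is 0.30·25000^α.
Equating: 14575^α = 0.30·25000^α, i.e. 0.5830^α = 0.30.
Taking logs: α·ln(14575/25000) = ln(0.30), so α = -1.203973 / -0.539568 ≈ 2.231.

α ≈ 2.231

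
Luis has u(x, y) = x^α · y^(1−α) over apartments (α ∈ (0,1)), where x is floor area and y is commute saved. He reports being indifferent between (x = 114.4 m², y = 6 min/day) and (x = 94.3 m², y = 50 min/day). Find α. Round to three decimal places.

Set the two utilities equal: 114.4^α·6^(1−α) = 94.3^α·50^(1−α).
(114.4/94.3)^α = (50/6)^(1−α); take logs: α·ln(114.4/94.3) = (1−α)·ln(50/6), i.e. α·0.193220 = (1−α)·2.120264.
With A = 0.193220 and B = 2.120264: α·A = (1−α)·B, so α = B/(A+B) = 2.120264/2.313484 ≈ 0.916.

α ≈ 0.916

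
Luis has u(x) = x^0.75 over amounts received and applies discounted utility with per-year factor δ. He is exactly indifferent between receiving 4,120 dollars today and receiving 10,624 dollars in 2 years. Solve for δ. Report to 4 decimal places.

Indifference means u(4120) = δ^2 · u(10624), so δ^2 = u(4120)/u(10624).
With u(x) = x^0.75: δ^2 = 4120^0.75/10624^0.75 = (4120/10624)^0.75 = 0.49142.
So δ = 0.49142^(1/2) ≈ 0.7010.

δ ≈ 0.7010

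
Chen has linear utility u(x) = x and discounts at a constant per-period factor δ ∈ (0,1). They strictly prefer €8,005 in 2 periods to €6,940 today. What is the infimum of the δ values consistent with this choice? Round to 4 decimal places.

Comparing present values: 6940 < δ^2·8005.
Dividing by 8005: δ^2 > 0.86696. Both sides are positive, so the square root keeps the direction.
δ > 0.86696^(1/2) = 0.9311.

δ > 0.9311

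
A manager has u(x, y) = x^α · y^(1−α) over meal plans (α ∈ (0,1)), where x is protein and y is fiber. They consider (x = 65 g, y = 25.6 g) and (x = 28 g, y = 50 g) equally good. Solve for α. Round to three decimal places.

The Cobb–Douglas utilities coincide, so 65^α·25.6^(1−α) = 28^α·50^(1−α).
(65/28)^α = (50/25.6)^(1−α); take logs: α·ln(65/28) = (1−α)·ln(50/25.6), i.e. α·0.842183 = (1−α)·0.669431.
So α/(1−α) = (0.669431)/(0.842183) = 0.794876, and α = 0.794876/1.794876 ≈ 0.443.

α ≈ 0.443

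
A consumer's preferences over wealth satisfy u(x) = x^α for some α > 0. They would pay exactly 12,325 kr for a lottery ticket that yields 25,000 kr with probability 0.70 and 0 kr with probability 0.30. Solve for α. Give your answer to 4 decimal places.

The lottery's expected utility is 0.70·u(25000) + 0.30·u(0) = 0.70·25000^α (since u(0) = 0 for α > 0).
Indifference: 12325^α = 0.70·25000^α, so (12325/25000)^α = 0.70.
Take logs: α = ln 0.70 / ln(12325/25000) ≈ 0.504315.

α ≈ 0.5043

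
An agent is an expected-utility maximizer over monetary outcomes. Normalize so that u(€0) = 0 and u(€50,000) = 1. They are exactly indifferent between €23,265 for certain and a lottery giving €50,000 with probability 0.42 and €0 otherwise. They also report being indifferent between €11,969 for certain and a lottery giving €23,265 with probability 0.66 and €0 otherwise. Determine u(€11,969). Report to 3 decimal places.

0.277

From the first indifference, u(€23,265) = 0.42·u(€50,000) + 0.58·u(€0) = 0.42·1 + 0.58·0 = 0.42.
Chaining: u(€11,969) = 0.66·0.42 + 0.34·0.00 = 0.2772.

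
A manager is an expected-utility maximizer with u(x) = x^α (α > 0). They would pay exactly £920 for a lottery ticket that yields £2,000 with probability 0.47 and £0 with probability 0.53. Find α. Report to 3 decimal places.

EU(lottery) = 0.47·2000^α + 0.53·0 = 0.47·2000^α.
Setting u(920) equal to that: 920^α = 0.47·2000^α ⇒ (920/2000)^α = 0.47.
α = ln(0.47) / ln(920/2000) = -0.755023/-0.776529 ≈ 0.972.

α ≈ 0.972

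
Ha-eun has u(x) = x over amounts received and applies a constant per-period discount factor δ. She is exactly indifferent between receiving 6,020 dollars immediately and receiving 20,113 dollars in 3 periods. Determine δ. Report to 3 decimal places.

The payoff in 3 periods is discounted by δ^3, so u(6020) = δ^3·u(20113) and δ^3 = u(6020)/u(20113).
With u(x) = x: δ^3 = 6020/20113 = 0.29931.
Hence δ = (0.29931)^(1/3) = 0.66892.

δ ≈ 0.669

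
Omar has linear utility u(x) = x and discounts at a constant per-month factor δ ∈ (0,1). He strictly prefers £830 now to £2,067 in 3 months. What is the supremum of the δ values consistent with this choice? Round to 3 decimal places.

δ < 0.738

The preference means 830 > δ^3·2067.
Hence δ^3 < 830/2067 = 0.40155, and x ↦ x^(1/3) is increasing on (0,∞).
δ < (830/2067)^(1/3) ≈ 0.738.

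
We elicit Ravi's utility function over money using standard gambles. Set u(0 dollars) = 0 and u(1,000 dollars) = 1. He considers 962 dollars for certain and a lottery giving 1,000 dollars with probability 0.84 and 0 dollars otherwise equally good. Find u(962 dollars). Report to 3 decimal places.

0.840

By the standard-gamble method, u(962 dollars) is just the indifference probability on the best outcome: 0.84.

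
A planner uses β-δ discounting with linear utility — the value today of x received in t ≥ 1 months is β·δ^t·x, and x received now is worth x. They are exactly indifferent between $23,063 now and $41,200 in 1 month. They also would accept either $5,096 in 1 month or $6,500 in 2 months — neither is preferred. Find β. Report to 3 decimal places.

The second indifference involves only future payoffs, so β cancels: β·δ^1·5096 = β·δ^2·6500, giving δ = 5096/6500 = 0.78400.
The first indifference: 23063 = β·δ·41200, so β = 23063/(δ·41200) = 23063/(0.78400·41200) ≈ 0.714.

β ≈ 0.714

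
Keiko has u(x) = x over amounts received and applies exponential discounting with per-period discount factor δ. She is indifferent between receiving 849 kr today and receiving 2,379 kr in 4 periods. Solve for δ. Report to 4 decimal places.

The payoff in 4 periods is discounted by δ^4, so u(849) = δ^4·u(2379) and δ^4 = u(849)/u(2379).
With u(x) = x: δ^4 = 849/2379 = 0.35687.
Hence δ = (0.35687)^(1/4) = 0.772909.

δ ≈ 0.7729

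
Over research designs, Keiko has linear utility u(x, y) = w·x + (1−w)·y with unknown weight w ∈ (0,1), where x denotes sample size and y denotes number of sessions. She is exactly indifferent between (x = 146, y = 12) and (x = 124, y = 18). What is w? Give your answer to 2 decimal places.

Indifference: w·146 + (1−w)·12 = w·124 + (1−w)·18.
Rearranging, 22·w − 6·(1−w) = 0.
So w/(1−w) = 6/22 = 0.2727, giving w = 6/(22+6) = 0.21.

w = 0.21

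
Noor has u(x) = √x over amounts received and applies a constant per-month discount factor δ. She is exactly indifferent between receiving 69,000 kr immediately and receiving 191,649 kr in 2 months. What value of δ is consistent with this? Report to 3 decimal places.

Equating discounted utilities: u(69000) = δ^2·u(191649) ⇒ δ^2 = u(69000)/u(191649).
With u(x) = √x: δ^2 = √69000/√191649 = √(69000/191649) = 0.60003.
Hence δ = (0.60003)^(1/2) = 0.77461.

δ ≈ 0.775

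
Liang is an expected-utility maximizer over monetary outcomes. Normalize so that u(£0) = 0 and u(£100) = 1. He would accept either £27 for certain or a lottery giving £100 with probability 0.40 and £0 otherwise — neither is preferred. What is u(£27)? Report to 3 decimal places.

0.400

u(£27) equals the lottery's expected utility: 0.40·1 + 0.60·0 = 0.40.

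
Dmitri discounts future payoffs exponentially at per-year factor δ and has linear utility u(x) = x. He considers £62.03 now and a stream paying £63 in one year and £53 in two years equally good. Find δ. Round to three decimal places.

Present value of the stream is 63·δ + 53·δ². Indifference gives 63δ + 53δ² = 62.03.
So 53δ² + 63δ − 62.03 = 0.
By the quadratic formula (taking the positive root), δ = (−63 + √17119.36) / 106 ≈ 0.640.

δ ≈ 0.640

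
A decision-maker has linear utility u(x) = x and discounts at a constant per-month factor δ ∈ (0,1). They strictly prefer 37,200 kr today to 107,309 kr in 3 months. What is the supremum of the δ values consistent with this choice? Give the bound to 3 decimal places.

Comparing present values: 37200 > δ^3·107309.
Hence δ^3 < 37200/107309 = 0.34666, and x ↦ x^(1/3) is increasing on (0,∞).
δ < (37200/107309)^(1/3) ≈ 0.702.

δ < 0.702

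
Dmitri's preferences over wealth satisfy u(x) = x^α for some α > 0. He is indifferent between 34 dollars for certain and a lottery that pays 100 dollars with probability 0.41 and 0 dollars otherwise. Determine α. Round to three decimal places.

The lottery's expected utility is 0.41·u(100) + 0.59·u(0) = 0.41·100^α (since u(0) = 0 for α > 0).
Equating: 34^α = 0.41·100^α, i.e. 0.3400^α = 0.41.
Take logs: α = ln 0.41 / ln(34/100) ≈ 0.82646.

α ≈ 0.826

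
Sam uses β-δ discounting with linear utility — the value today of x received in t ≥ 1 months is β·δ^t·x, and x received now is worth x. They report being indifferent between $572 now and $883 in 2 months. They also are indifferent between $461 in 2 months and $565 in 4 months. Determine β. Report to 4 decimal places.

Both payoffs in the second observation are in the future, so β drops out: δ^2·461 = δ^4·565 ⇒ δ^2 = 461/565 = 0.81593, so δ = 0.90329.
Substituting δ into 572 = β·δ^2·883: β = 572/(720.465) ≈ 0.7939.

β ≈ 0.7939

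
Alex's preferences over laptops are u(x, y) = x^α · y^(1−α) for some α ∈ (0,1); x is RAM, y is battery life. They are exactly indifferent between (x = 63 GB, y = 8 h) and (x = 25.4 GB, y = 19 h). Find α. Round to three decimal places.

α ≈ 0.488

Indifference: 63^α · 8^(1−α) = 25.4^α · 19^(1−α).
(63/25.4)^α = (19/8)^(1−α); take logs: α·ln(63/25.4) = (1−α)·ln(19/8), i.e. α·0.908386 = (1−α)·0.864997.
With A = 0.908386 and B = 0.864997: α·A = (1−α)·B, so α = B/(A+B) = 0.864997/1.773383 ≈ 0.488.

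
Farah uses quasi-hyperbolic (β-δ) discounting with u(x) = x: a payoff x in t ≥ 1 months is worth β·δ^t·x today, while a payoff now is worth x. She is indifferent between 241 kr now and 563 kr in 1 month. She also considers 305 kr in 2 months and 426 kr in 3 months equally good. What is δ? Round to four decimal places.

δ ≈ 0.7160

From the later pair, β·δ^2·305 = β·δ^3·426; dividing through, δ = 305/426 = 0.71596.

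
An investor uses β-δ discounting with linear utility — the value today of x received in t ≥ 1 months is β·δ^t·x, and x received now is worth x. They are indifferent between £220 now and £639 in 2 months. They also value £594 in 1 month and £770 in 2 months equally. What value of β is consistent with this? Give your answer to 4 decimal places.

The second indifference involves only future payoffs, so β cancels: β·δ^1·594 = β·δ^2·770, giving δ = 594/770 = 0.77143.
Substituting δ into 220 = β·δ^2·639: β = 220/(380.270) ≈ 0.5785.

β ≈ 0.5785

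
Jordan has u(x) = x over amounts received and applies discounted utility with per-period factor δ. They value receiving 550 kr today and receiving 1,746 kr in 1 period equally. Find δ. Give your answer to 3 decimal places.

δ ≈ 0.315

Indifference means u(550) = δ · u(1746), so δ = u(550)/u(1746).
With u(x) = x: δ = 550/1746 = 0.31501.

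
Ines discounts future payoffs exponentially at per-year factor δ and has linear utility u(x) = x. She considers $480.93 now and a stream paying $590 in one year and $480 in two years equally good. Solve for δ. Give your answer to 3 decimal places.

The stream is worth 590δ + 480δ² today, so 590δ + 480δ² = 480.93.
So 480δ² + 590δ − 480.93 = 0.
δ = (−590 + √(590² + 4·480·480.93)) / (2·480) = (−590 + √1271485.60) / 960 ≈ 0.560.

δ ≈ 0.560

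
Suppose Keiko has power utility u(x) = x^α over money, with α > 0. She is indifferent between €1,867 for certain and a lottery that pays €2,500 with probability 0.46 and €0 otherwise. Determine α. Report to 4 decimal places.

The lottery's expected utility is 0.46·u(2500) + 0.54·u(0) = 0.46·2500^α (since u(0) = 0 for α > 0).
Indifference: 1867^α = 0.46·2500^α, so (1867/2500)^α = 0.46.
α = ln(0.46) / ln(1867/2500) = -0.7765288/-0.2919579 ≈ 2.6597.

α ≈ 2.6597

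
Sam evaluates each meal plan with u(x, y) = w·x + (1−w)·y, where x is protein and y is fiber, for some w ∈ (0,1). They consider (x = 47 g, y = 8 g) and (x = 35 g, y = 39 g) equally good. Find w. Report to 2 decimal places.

w = 0.72

Equating utilities: w·47 + (1−w)·8 = w·35 + (1−w)·39.
Rearranging, 12·w − 31·(1−w) = 0.
So w/(1−w) = 31/12 = 2.5833, giving w = 31/(12+31) = 0.72.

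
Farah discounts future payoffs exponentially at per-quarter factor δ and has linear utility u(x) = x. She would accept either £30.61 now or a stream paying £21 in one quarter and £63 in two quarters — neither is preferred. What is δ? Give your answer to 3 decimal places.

The stream is worth 21δ + 63δ² today, so 21δ + 63δ² = 30.61.
Rearranged: 63δ² + 21δ − 30.61 = 0.
δ = (−21 + √(21² + 4·63·30.61)) / (2·63) = (−21 + √8154.72) / 126 ≈ 0.550.

δ ≈ 0.550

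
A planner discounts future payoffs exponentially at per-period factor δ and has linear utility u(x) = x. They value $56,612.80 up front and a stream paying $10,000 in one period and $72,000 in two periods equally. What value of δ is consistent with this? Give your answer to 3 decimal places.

Equating present values: 56612.80 = 10000δ + 72000δ².
So 72000δ² + 10000δ − 56612.80 = 0.
The positive root is δ = [−10000 + √(10000² + 4·72000·56612.80)] / (2·72000) = (−10000 + 128080.000)/144000 ≈ 0.820.

δ ≈ 0.820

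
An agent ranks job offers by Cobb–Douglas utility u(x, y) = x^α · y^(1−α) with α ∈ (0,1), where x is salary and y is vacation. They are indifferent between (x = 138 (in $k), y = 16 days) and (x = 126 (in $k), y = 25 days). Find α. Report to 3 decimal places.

Indifference: 138^α · 16^(1−α) = 126^α · 25^(1−α).
Rearrange to (138/126)^α = (25/16)^(1−α) and take logs: α·0.090972 = (1−α)·0.446287.
Thus α·(0.537259) = 0.446287, so α = 0.446287/0.537259 ≈ 0.831.

α ≈ 0.831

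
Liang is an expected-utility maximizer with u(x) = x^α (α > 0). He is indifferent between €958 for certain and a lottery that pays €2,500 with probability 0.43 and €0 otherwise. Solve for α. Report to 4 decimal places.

The lottery's expected utility is 0.43·u(2500) + 0.57·u(0) = 0.43·2500^α (since u(0) = 0 for α > 0).
Equating: 958^α = 0.43·2500^α, i.e. 0.3832^α = 0.43.
Take logs: α = ln 0.43 / ln(958/2500) ≈ 0.879870.

α ≈ 0.8799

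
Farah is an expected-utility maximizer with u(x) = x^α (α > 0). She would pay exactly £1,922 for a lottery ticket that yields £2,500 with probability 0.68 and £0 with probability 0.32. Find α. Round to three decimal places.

EU(lottery) = 0.68·2500^α + 0.32·0 = 0.68·2500^α.
Indifference: 1922^α = 0.68·2500^α, so (1922/2500)^α = 0.68.
Taking logs: α·ln(1922/2500) = ln(0.68), so α = -0.385662 / -0.262924 ≈ 1.467.

α ≈ 1.467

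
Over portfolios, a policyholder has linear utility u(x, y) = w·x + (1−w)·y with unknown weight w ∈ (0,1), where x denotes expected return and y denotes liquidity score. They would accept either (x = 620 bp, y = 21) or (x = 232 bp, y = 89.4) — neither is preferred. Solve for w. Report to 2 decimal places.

w = 0.15

Indifference: w·620 + (1−w)·21 = w·232 + (1−w)·89.4.
Rearranging, 388·w − 68.4·(1−w) = 0.
The marginal rate of substitution is 68.4/388, so w = 68.4/(388+68.4) = 0.15.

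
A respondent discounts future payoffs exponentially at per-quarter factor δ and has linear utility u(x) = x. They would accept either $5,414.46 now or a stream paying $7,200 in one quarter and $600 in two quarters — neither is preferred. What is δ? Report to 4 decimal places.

δ ≈ 0.7100

Equating present values: 5414.46 = 7200δ + 600δ².
So 600δ² + 7200δ − 5414.46 = 0.
By the quadratic formula (taking the positive root), δ = (−7200 + √64834704.00) / 1200 ≈ 0.7100.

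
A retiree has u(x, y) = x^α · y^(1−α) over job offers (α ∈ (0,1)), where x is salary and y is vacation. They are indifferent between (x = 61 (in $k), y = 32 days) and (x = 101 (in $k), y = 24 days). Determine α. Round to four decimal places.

Indifference: 61^α · 32^(1−α) = 101^α · 24^(1−α).
Rearrange to (61/101)^α = (24/32)^(1−α) and take logs: α·-0.5042467 = (1−α)·-0.2876821.
With A = -0.5042467 and B = -0.2876821: α·A = (1−α)·B, so α = B/(A+B) = -0.2876821/-0.7919288 ≈ 0.3633.

α ≈ 0.3633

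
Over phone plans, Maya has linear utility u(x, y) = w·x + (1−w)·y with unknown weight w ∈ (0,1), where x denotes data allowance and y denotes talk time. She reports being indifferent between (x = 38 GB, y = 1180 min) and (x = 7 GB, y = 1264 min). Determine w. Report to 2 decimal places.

w = 0.73

Indifference: w·38 + (1−w)·1180 = w·7 + (1−w)·1264.
Rearranging, 31·w − 84·(1−w) = 0.
The marginal rate of substitution is 84/31, so w = 84/(31+84) = 0.73.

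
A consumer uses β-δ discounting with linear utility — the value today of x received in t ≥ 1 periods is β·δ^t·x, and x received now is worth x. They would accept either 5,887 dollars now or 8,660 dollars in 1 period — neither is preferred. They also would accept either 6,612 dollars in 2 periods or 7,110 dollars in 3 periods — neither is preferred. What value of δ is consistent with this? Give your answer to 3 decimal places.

δ ≈ 0.930

Both payoffs in the second observation are in the future, so β drops out: δ^2·6612 = δ^3·7110 ⇒ δ = 6612/7110 = 0.92996.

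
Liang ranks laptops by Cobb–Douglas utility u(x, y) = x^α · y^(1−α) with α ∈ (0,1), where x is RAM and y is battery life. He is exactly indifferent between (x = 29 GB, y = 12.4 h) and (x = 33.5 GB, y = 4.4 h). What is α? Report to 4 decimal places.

Set the two utilities equal: 29^α·12.4^(1−α) = 33.5^α·4.4^(1−α).
(29/33.5)^α = (4.4/12.4)^(1−α); take logs: α·ln(29/33.5) = (1−α)·ln(4.4/12.4), i.e. α·-0.1442496 = (1−α)·-1.0360919.
So α/(1−α) = (-1.0360919)/(-0.1442496) = 7.1826327, and α = 7.1826327/8.1826327 ≈ 0.8778.

α ≈ 0.8778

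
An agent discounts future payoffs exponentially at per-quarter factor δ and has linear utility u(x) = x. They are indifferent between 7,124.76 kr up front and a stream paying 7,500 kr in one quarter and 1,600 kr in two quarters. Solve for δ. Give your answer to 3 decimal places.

δ ≈ 0.810

Present value of the stream is 7500·δ + 1600·δ². Indifference gives 7500δ + 1600δ² = 7124.76.
So 1600δ² + 7500δ − 7124.76 = 0.
The positive root is δ = [−7500 + √(7500² + 4·1600·7124.76)] / (2·1600) = (−7500 + 10092.000)/3200 ≈ 0.810.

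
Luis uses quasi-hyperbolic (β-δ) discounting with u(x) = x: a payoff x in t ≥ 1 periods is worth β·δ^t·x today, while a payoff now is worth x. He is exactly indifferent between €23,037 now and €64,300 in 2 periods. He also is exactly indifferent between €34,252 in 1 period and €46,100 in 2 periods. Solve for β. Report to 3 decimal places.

Both payoffs in the second observation are in the future, so β drops out: δ^1·34252 = δ^2·46100 ⇒ δ = 34252/46100 = 0.74299.
The first indifference: 23037 = β·δ^2·64300, so β = 23037/(δ^2·64300) = 23037/(0.55204·64300) ≈ 0.649.

β ≈ 0.649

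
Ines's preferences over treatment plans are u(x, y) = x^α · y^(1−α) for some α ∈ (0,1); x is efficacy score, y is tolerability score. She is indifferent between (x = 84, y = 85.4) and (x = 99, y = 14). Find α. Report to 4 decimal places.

α ≈ 0.9167

Indifference: 84^α · 85.4^(1−α) = 99^α · 14^(1−α).
Rearrange to (84/99)^α = (14/85.4)^(1−α) and take logs: α·-0.1643031 = (1−α)·-1.8082888.
So α/(1−α) = (-1.8082888)/(-0.1643031) = 11.0058106, and α = 11.0058106/12.0058106 ≈ 0.9167.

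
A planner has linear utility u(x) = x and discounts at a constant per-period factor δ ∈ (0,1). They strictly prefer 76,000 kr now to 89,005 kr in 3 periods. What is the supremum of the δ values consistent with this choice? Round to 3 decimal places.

Under u(x) = x this choice says 76000 > δ^3·89005.
So δ^3 < 76000/89005 = 0.85388; taking the cube root of both positive sides preserves the inequality.
δ < (76000/89005)^(1/3) ≈ 0.949.

δ < 0.949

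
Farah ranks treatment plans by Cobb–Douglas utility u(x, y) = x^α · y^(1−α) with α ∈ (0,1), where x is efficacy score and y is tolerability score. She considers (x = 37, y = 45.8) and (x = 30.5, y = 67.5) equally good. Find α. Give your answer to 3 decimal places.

The Cobb–Douglas utilities coincide, so 37^α·45.8^(1−α) = 30.5^α·67.5^(1−α).
Taking logs: α·ln 37 + (1−α)·ln 45.8 = α·ln 30.5 + (1−α)·ln 67.5, i.e. α·0.193191 = (1−α)·0.387844.
With A = 0.193191 and B = 0.387844: α·A = (1−α)·B, so α = B/(A+B) = 0.387844/0.581035 ≈ 0.668.

α ≈ 0.668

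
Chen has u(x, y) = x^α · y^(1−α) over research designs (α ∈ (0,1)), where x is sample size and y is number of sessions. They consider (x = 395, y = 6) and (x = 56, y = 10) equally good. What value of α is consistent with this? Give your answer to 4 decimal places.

The Cobb–Douglas utilities coincide, so 395^α·6^(1−α) = 56^α·10^(1−α).
(395/56)^α = (10/6)^(1−α); take logs: α·ln(395/56) = (1−α)·ln(10/6), i.e. α·1.9535341 = (1−α)·0.5108256.
So α/(1−α) = (0.5108256)/(1.9535341) = 0.2614879, and α = 0.2614879/1.2614879 ≈ 0.2073.

α ≈ 0.2073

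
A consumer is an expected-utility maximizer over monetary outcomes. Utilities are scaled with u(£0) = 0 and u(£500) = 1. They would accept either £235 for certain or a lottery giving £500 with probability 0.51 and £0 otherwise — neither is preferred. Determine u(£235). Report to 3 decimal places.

0.510

The indifference gives u(£235) = 0.51·u(£500) + 0.49·u(£0) = 0.51·1 + 0.49·0 = 0.51.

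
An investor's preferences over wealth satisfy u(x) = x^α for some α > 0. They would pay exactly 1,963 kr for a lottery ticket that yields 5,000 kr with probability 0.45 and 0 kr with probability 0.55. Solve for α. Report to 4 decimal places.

Since u(0) = 0, the lottery's EU is 0.45·5000^α.
Equating: 1963^α = 0.45·5000^α, i.e. 0.3926^α = 0.45.
Taking logs: α·ln(1963/5000) = ln(0.45), so α = -0.7985077 / -0.9349640 ≈ 0.8541.

α ≈ 0.8541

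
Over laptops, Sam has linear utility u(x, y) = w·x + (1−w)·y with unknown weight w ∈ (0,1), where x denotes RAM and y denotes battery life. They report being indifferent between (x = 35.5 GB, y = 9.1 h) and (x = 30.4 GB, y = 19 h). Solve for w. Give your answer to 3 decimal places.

Indifference: w·35.5 + (1−w)·9.1 = w·30.4 + (1−w)·19.
Collecting terms: w·5.1 = (1−w)·9.9.
So w/(1−w) = 9.9/5.1 = 1.9412, giving w = 9.9/(5.1+9.9) = 0.660.

w = 0.660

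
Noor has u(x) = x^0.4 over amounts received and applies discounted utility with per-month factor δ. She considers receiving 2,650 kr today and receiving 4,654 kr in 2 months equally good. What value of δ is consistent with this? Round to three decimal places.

δ ≈ 0.893

Equating discounted utilities: u(2650) = δ^2·u(4654) ⇒ δ^2 = u(2650)/u(4654).
With u(x) = x^0.4: δ^2 = 2650^0.4/4654^0.4 = (2650/4654)^0.4 = 0.79830.
Hence δ = (0.79830)^(1/2) = 0.89348.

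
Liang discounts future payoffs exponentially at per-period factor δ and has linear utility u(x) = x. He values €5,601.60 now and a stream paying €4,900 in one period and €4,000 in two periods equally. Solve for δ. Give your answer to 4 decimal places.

δ ≈ 0.7200

The stream is worth 4900δ + 4000δ² today, so 4900δ + 4000δ² = 5601.60.
That is, 4000δ² + 4900δ − 5601.60 = 0, a quadratic in δ.
The positive root is δ = [−4900 + √(4900² + 4·4000·5601.60)] / (2·4000) = (−4900 + 10660.000)/8000 ≈ 0.7200.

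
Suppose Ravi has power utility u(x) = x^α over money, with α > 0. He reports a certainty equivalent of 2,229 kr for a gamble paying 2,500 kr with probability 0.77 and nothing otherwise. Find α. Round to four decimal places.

α ≈ 2.2779

EU(lottery) = 0.77·2500^α + 0.23·0 = 0.77·2500^α.
Indifference: 2229^α = 0.77·2500^α, so (2229/2500)^α = 0.77.
Taking logs: α·ln(2229/2500) = ln(0.77), so α = -0.2613648 / -0.1147377 ≈ 2.2779.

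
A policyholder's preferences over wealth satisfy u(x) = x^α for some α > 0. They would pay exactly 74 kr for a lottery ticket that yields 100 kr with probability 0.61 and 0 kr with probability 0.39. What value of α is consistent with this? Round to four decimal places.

The lottery's expected utility is 0.61·u(100) + 0.39·u(0) = 0.61·100^α (since u(0) = 0 for α > 0).
Indifference: 74^α = 0.61·100^α, so (74/100)^α = 0.61.
Take logs: α = ln 0.61 / ln(74/100) ≈ 1.641607.

α ≈ 1.6416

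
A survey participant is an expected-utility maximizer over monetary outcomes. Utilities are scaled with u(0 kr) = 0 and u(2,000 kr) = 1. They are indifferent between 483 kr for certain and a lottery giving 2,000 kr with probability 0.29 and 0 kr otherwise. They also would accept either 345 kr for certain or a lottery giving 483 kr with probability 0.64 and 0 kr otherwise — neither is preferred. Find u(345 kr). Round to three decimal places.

0.186

The first gamble pins u(483 kr): it must equal 0.29·1 + 0.71·0 = 0.29.
Chaining: u(345 kr) = 0.64·0.29 + 0.36·0.00 = 0.1856.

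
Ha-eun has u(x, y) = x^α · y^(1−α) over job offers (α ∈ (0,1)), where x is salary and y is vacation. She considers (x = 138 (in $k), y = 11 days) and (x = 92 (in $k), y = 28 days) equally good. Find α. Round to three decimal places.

Set the two utilities equal: 138^α·11^(1−α) = 92^α·28^(1−α).
Rearrange to (138/92)^α = (28/11)^(1−α) and take logs: α·0.405465 = (1−α)·0.934309.
So α/(1−α) = (0.934309)/(0.405465) = 2.304290, and α = 2.304290/3.304290 ≈ 0.697.

α ≈ 0.697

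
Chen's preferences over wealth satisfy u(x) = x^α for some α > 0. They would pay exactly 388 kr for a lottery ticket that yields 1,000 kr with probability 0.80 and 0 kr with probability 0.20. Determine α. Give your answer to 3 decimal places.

α ≈ 0.236

The lottery's expected utility is 0.80·u(1000) + 0.20·u(0) = 0.80·1000^α (since u(0) = 0 for α > 0).
Indifference: 388^α = 0.80·1000^α, so (388/1000)^α = 0.80.
α = ln(0.80) / ln(388/1000) = -0.223144/-0.946750 ≈ 0.236.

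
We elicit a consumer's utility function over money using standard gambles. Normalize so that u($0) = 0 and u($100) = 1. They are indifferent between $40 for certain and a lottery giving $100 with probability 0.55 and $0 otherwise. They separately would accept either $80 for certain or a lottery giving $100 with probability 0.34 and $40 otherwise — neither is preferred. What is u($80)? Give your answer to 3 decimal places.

From the first indifference, u($40) = 0.55·u($100) + 0.45·u($0) = 0.55·1 + 0.45·0 = 0.55.
Then u($80) = 0.34·u($100) + 0.66·u($40) = 0.34·1.00 + 0.66·0.55 = 0.7030.

0.703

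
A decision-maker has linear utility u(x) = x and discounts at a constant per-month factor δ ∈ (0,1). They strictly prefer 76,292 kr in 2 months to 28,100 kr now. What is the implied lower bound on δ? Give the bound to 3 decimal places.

δ > 0.607

Under u(x) = x this choice says 28100 < δ^2·76292.
Dividing by 76292: δ^2 > 0.36832. Both sides are positive, so the square root keeps the direction.
δ > 0.36832^(1/2) = 0.607.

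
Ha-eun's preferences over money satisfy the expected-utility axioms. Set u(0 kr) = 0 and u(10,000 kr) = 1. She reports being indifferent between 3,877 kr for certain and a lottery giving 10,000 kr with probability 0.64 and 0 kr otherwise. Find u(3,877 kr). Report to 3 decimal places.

0.640

By the standard-gamble method, u(3,877 kr) is just the indifference probability on the best outcome: 0.64.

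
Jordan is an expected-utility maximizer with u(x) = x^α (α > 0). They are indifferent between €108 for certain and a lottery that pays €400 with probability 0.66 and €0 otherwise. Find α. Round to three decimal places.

The lottery's expected utility is 0.66·u(400) + 0.34·u(0) = 0.66·400^α (since u(0) = 0 for α > 0).
Setting u(108) equal to that: 108^α = 0.66·400^α ⇒ (108/400)^α = 0.66.
α = ln(0.66) / ln(108/400) = -0.415515/-1.309333 ≈ 0.317.

α ≈ 0.317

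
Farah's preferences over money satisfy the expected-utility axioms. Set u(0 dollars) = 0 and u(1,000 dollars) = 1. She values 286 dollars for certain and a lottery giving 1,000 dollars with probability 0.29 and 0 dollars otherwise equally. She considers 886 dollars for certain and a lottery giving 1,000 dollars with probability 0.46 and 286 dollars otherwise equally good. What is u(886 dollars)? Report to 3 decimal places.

From the first indifference, u(286 dollars) = 0.29·u(1,000 dollars) + 0.71·u(0 dollars) = 0.29·1 + 0.71·0 = 0.29.
The second indifference gives u(886 dollars) = 0.46·u(1,000 dollars) + 0.54·u(286 dollars) = 0.46·1.00 + 0.54·0.29 = 0.6166.

0.617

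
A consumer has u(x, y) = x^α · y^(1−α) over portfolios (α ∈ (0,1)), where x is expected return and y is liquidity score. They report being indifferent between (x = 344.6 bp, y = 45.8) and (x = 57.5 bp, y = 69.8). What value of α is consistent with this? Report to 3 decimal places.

Indifference: 344.6^α · 45.8^(1−α) = 57.5^α · 69.8^(1−α).
Taking logs: α·ln 344.6 + (1−α)·ln 45.8 = α·ln 57.5 + (1−α)·ln 69.8, i.e. α·1.790599 = (1−α)·0.421350.
Thus α·(2.211949) = 0.421350, so α = 0.421350/2.211949 ≈ 0.190.

α ≈ 0.190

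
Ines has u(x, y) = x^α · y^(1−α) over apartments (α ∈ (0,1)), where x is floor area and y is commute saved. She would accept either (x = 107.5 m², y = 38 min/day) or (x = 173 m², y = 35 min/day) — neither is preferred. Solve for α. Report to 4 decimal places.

Set the two utilities equal: 107.5^α·38^(1−α) = 173^α·35^(1−α).
Taking logs: α·ln 107.5 + (1−α)·ln 38 = α·ln 173 + (1−α)·ln 35, i.e. α·-0.4758007 = (1−α)·-0.0822381.
Thus α·(-0.5580388) = -0.0822381, so α = -0.0822381/-0.5580388 ≈ 0.1474.

α ≈ 0.1474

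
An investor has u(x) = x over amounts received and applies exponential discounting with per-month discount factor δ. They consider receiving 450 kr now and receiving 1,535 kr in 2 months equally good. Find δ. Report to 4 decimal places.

Indifference means u(450) = δ^2 · u(1535), so δ^2 = u(450)/u(1535).
With u(x) = x: δ^2 = 450/1535 = 0.29316.
Hence δ = (0.29316)^(1/2) = 0.541442.

δ ≈ 0.5414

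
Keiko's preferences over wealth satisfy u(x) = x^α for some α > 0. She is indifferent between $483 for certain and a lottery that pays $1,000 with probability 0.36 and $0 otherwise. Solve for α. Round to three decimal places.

α ≈ 1.404

EU(lottery) = 0.36·1000^α + 0.64·0 = 0.36·1000^α.
Setting u(483) equal to that: 483^α = 0.36·1000^α ⇒ (483/1000)^α = 0.36.
Take logs: α = ln 0.36 / ln(483/1000) ≈ 1.40387.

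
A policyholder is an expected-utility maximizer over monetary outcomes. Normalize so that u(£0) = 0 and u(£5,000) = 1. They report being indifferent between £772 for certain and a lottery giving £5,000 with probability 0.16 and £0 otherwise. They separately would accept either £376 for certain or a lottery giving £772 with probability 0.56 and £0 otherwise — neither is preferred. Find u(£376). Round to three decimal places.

The first gamble pins u(£772): it must equal 0.16·1 + 0.84·0 = 0.16.
Chaining: u(£376) = 0.56·0.16 + 0.44·0.00 = 0.0896.

0.090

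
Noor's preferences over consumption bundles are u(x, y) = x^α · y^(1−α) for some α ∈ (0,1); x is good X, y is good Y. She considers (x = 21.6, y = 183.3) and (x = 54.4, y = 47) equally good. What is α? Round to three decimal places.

α ≈ 0.596

Indifference: 21.6^α · 183.3^(1−α) = 54.4^α · 47^(1−α).
Taking logs: α·ln 21.6 + (1−α)·ln 183.3 = α·ln 54.4 + (1−α)·ln 47, i.e. α·-0.923671 = (1−α)·-1.360977.
So α/(1−α) = (-1.360977)/(-0.923671) = 1.473443, and α = 1.473443/2.473443 ≈ 0.596.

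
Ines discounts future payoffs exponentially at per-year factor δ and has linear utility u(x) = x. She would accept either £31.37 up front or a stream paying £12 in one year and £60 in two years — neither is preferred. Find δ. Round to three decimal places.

δ ≈ 0.630

Equating present values: 31.37 = 12δ + 60δ².
Rearranged: 60δ² + 12δ − 31.37 = 0.
δ = (−12 + √(12² + 4·60·31.37)) / (2·60) = (−12 + √7672.80) / 120 ≈ 0.630.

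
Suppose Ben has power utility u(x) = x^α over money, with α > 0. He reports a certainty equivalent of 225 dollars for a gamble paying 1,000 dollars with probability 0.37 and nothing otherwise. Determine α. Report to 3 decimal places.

EU(lottery) = 0.37·1000^α + 0.63·0 = 0.37·1000^α.
Equating: 225^α = 0.37·1000^α, i.e. 0.2250^α = 0.37.
Taking logs: α·ln(225/1000) = ln(0.37), so α = -0.994252 / -1.491655 ≈ 0.667.

α ≈ 0.667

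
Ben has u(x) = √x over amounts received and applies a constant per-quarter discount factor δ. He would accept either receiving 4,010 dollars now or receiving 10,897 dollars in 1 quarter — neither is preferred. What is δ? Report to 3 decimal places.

Equating discounted utilities: u(4010) = δ·u(10897) ⇒ δ = u(4010)/u(10897).
With u(x) = √x: δ = √4010/√10897 = √(4010/10897) = 0.60662.

δ ≈ 0.607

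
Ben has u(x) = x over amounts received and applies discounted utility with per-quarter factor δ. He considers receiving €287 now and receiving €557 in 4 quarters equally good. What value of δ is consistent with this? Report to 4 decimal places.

The payoff in 4 quarters is discounted by δ^4, so u(287) = δ^4·u(557) and δ^4 = u(287)/u(557).
With u(x) = x: δ^4 = 287/557 = 0.51526.
Taking the 4th root: δ = 0.51526^(1/4) ≈ 0.8472.

δ ≈ 0.8472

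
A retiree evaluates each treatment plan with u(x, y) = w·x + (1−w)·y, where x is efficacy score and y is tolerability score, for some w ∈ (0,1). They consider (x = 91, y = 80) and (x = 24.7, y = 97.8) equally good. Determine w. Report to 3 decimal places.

w = 0.212

u(91,80) = u(24.7,97.8) means w·91 + (1−w)·80 = w·24.7 + (1−w)·97.8.
Collecting terms: w·66.3 = (1−w)·17.8.
Hence w = 17.8/(66.3+17.8) = 17.8/84.1 = 0.212.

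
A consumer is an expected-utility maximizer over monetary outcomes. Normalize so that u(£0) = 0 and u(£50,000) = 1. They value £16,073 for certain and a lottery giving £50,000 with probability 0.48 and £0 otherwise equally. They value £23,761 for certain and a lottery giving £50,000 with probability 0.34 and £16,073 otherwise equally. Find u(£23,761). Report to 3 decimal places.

0.657

First, u(£16,073) = 0.48·u(£50,000) + 0.52·u(£0) = 0.48.
The second indifference gives u(£23,761) = 0.34·u(£50,000) + 0.66·u(£16,073) = 0.34·1.00 + 0.66·0.48 = 0.6568.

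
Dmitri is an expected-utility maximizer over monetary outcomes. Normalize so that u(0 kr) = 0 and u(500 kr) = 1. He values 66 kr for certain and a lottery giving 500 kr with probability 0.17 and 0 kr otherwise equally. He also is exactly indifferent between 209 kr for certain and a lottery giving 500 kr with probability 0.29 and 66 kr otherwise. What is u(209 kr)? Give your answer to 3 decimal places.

0.411

First, u(66 kr) = 0.17·u(500 kr) + 0.83·u(0 kr) = 0.17.
Chaining: u(209 kr) = 0.29·1.00 + 0.71·0.17 = 0.4107.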